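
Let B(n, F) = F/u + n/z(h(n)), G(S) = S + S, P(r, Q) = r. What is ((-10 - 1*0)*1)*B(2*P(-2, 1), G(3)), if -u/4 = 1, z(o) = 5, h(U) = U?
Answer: 23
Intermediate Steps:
u = -4 (u = -4*1 = -4)
G(S) = 2*S
B(n, F) = -F/4 + n/5 (B(n, F) = F/(-4) + n/5 = F*(-¼) + n*(⅕) = -F/4 + n/5)
((-10 - 1*0)*1)*B(2*P(-2, 1), G(3)) = ((-10 - 1*0)*1)*(-3/2 + (2*(-2))/5) = ((-10 + 0)*1)*(-¼*6 + (⅕)*(-4)) = (-10*1)*(-3/2 - ⅘) = -10*(-23/10) = 23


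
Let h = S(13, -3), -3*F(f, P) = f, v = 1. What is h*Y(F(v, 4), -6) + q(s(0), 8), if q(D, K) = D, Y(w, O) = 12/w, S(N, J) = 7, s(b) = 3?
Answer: -249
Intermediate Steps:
F(f, P) = -f/3
h = 7
h*Y(F(v, 4), -6) + q(s(0), 8) = 7*(12/((-⅓*1))) + 3 = 7*(12/(-⅓)) + 3 = 7*(12*(-3)) + 3 = 7*(-36) + 3 = -252 + 3 = -249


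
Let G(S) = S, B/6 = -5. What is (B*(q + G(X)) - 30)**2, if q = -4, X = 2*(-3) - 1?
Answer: 90000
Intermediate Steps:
B = -30 (B = 6*(-5) = -30)
X = -7 (X = -6 - 1 = -7)
(B*(q + G(X)) - 30)**2 = (-30*(-4 - 7) - 30)**2 = (-30*(-11) - 30)**2 = (330 - 30)**2 = 300**2 = 90000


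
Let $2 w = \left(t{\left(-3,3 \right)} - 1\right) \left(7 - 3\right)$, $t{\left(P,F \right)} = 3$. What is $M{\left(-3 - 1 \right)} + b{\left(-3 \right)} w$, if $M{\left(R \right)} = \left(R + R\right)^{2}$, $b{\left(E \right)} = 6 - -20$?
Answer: $168$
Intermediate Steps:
$b{\left(E \right)} = 26$ ($b{\left(E \right)} = 6 + 20 = 26$)
$M{\left(R \right)} = 4 R^{2}$ ($M{\left(R \right)} = \left(2 R\right)^{2} = 4 R^{2}$)
$w = 4$ ($w = \frac{\left(3 - 1\right) \left(7 - 3\right)}{2} = \frac{2 \cdot 4}{2} = \frac{1}{2} \cdot 8 = 4$)
$M{\left(-3 - 1 \right)} + b{\left(-3 \right)} w = 4 \left(-3 - 1\right)^{2} + 26 \cdot 4 = 4 \left(-4\right)^{2} + 104 = 4 \cdot 16 + 104 = 64 + 104 = 168$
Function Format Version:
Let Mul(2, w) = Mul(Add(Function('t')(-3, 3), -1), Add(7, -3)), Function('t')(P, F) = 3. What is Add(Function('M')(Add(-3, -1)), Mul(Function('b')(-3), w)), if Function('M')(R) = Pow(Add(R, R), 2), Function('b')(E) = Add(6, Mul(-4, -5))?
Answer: 168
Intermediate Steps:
Function('b')(E) = 26 (Function('b')(E) = Add(6, 20) = 26)
Function('M')(R) = Mul(4, Pow(R, 2)) (Function('M')(R) = Pow(Mul(2, R), 2) = Mul(4, Pow(R, 2)))
w = 4 (w = Mul(Rational(1, 2), Mul(Add(3, -1), Add(7, -3))) = Mul(Rational(1, 2), Mul(2, 4)) = Mul(Rational(1, 2), 8) = 4)
Add(Function('M')(Add(-3, -1)), Mul(Function('b')(-3), w)) = Add(Mul(4, Pow(Add(-3, -1), 2)), Mul(26, 4)) = Add(Mul(4, Pow(-4, 2)), 104) = Add(Mul(4, 16), 104) = Add(64, 104) = 168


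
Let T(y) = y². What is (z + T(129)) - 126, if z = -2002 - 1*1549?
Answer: 12964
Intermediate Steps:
z = -3551 (z = -2002 - 1549 = -3551)
(z + T(129)) - 126 = (-3551 + 129²) - 126 = (-3551 + 16641) - 126 = 13090 - 126 = 12964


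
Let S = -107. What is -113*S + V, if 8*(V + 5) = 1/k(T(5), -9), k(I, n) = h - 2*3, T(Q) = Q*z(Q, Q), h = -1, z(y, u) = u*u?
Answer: 676815/56 ≈ 12086.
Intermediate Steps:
z(y, u) = u²
T(Q) = Q³ (T(Q) = Q*Q² = Q³)
k(I, n) = -7 (k(I, n) = -1 - 2*3 = -1 - 6 = -7)
V = -281/56 (V = -5 + (⅛)/(-7) = -5 + (⅛)*(-⅐) = -5 - 1/56 = -281/56 ≈ -5.0179)
-113*S + V = -113*(-107) - 281/56 = 12091 - 281/56 = 676815/56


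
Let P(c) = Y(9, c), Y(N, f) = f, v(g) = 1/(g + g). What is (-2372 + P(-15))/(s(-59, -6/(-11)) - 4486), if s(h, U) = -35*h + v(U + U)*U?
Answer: 9548/9683 ≈ 0.98606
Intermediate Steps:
v(g) = 1/(2*g)
P(c) = c
s(h, U) = ¼ - 35*h (s(h, U) = -35*h + (1/(2*(U + U)))*U = -35*h + (1/(2*((2*U))))*U = -35*h + ((1/(2*U))/2)*U = -35*h + (1/(4*U))*U = -35*h + ¼ = ¼ - 35*h)
(-2372 + P(-15))/(s(-59, -6/(-11)) - 4486) = (-2372 - 15)/((¼ - 35*(-59)) - 4486) = -2387/((¼ + 2065) - 4486) = -2387/(8261/4 - 4486) = -2387/(-9683/4) = -2387*(-4/9683) = 9548/9683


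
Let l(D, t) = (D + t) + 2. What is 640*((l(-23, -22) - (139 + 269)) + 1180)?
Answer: 466560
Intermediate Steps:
l(D, t) = 2 + D + t
640*((l(-23, -22) - (139 + 269)) + 1180) = 640*(((2 - 23 - 22) - (139 + 269)) + 1180) = 640*((-43 - 1*408) + 1180) = 640*((-43 - 408) + 1180) = 640*(-451 + 1180) = 640*729 = 466560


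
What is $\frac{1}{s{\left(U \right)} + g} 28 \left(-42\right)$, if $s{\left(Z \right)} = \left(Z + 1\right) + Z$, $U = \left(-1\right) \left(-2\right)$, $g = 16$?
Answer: $-56$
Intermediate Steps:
$U = 2$
$s{\left(Z \right)} = 1 + 2 Z$ ($s{\left(Z \right)} = \left(1 + Z\right) + Z = 1 + 2 Z$)
$\frac{1}{s{\left(U \right)} + g} 28 \left(-42\right) = \frac{1}{\left(1 + 2 \cdot 2\right) + 16} \cdot 28 \left(-42\right) = \frac{1}{\left(1 + 4\right) + 16} \cdot 28 \left(-42\right) = \frac{1}{5 + 16} \cdot 28 \left(-42\right) = \frac{1}{21} \cdot 28 \left(-42\right) = \frac{4}{3} \left(-42\right) = -56$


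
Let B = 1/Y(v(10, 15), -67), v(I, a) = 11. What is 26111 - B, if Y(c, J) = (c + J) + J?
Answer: 3211654/123 ≈ 26111.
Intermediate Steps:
Y(c, J) = c + 2*J (Y(c, J) = (J + c) + J = c + 2*J)
B = -1/123 (B = 1/(11 + 2*(-67)) = 1/(11 - 134) = 1/(-123) = -1/123 ≈ -0.0081301)
26111 - B = 26111 - 1*(-1/123) = 26111 + 1/123 = 3211654/123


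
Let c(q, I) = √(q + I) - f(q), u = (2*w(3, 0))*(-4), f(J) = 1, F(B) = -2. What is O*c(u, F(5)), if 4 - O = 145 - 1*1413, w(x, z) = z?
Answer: -1272 + 1272*I*√2 ≈ -1272.0 + 1798.9*I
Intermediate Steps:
O = 1272 (O = 4 - (145 - 1*1413) = 4 - (145 - 1413) = 4 - 1*(-1268) = 4 + 1268 = 1272)
u = 0 (u = (2*0)*(-4) = 0*(-4) = 0)
c(q, I) = -1 + √(I + q) (c(q, I) = √(q + I) - 1*1 = √(I + q) - 1 = -1 + √(I + q))
O*c(u, F(5)) = 1272*(-1 + √(-2 + 0)) = 1272*(-1 + √(-2)) = 1272*(-1 + I*√2) = -1272 + 1272*I*√2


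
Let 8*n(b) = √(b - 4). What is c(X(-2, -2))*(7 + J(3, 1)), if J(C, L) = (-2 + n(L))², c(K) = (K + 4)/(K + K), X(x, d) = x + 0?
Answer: -701/128 + I*√3/4 ≈ -5.4766 + 0.43301*I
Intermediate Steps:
n(b) = √(-4 + b)/8 (n(b) = √(b - 4)/8 = √(-4 + b)/8)
X(x, d) = x
c(K) = (4 + K)/(2*K) (c(K) = (4 + K)/((2*K)) = (4 + K)*(1/(2*K)) = (4 + K)/(2*K))
J(C, L) = (-2 + √(-4 + L)/8)²
c(X(-2, -2))*(7 + J(3, 1)) = ((½)*(4 - 2)/(-2))*(7 + (-16 + √(-4 + 1))²/64) = ((½)*(-½)*2)*(7 + (-16 + √(-3))²/64) = -(7 + (-16 + I*√3)²/64)/2 = -7/2 - (-16 + I*√3)²/128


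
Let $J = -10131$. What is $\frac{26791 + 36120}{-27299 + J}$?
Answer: $- \frac{62911}{37430} \approx -1.6808$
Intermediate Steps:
$\frac{26791 + 36120}{-27299 + J} = \frac{26791 + 36120}{-27299 - 10131} = \frac{62911}{-37430} = 62911 \left(- \frac{1}{37430}\right) = - \frac{62911}{37430}$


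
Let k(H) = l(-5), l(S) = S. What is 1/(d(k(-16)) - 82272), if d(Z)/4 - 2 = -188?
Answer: -1/83016 ≈ -1.2046e-5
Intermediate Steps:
k(H) = -5
d(Z) = -744 (d(Z) = 8 + 4*(-188) = 8 - 752 = -744)
1/(d(k(-16)) - 82272) = 1/(-744 - 82272) = 1/(-83016) = -1/83016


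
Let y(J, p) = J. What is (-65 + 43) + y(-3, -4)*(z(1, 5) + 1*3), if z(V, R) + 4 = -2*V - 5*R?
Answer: 62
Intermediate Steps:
z(V, R) = -4 - 5*R - 2*V (z(V, R) = -4 + (-2*V - 5*R) = -4 + (-5*R - 2*V) = -4 - 5*R - 2*V)
(-65 + 43) + y(-3, -4)*(z(1, 5) + 1*3) = (-65 + 43) - 3*((-4 - 5*5 - 2*1) + 1*3) = -22 - 3*((-4 - 25 - 2) + 3) = -22 - 3*(-31 + 3) = -22 - 3*(-28) = -22 + 84 = 62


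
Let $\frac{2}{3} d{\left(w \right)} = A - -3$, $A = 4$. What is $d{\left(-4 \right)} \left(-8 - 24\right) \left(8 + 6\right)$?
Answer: $-4704$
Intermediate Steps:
$d{\left(w \right)} = \frac{21}{2}$ ($d{\left(w \right)} = \frac{3 \left(4 - -3\right)}{2} = \frac{3 \left(4 + 3\right)}{2} = \frac{3}{2} \cdot 7 = \frac{21}{2}$)
$d{\left(-4 \right)} \left(-8 - 24\right) \left(8 + 6\right) = \frac{21 \left(-8 - 24\right) \left(8 + 6\right)}{2} = \frac{21 \left(\left(-32\right) 14\right)}{2} = \frac{21}{2} \left(-448\right) = -4704$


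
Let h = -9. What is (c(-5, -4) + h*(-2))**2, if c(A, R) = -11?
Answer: 49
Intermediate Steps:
(c(-5, -4) + h*(-2))**2 = (-11 - 9*(-2))**2 = (-11 + 18)**2 = 7**2 = 49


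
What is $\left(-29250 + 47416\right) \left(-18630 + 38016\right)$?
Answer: $352166076$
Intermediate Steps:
$\left(-29250 + 47416\right) \left(-18630 + 38016\right) = 18166 \cdot 19386 = 352166076$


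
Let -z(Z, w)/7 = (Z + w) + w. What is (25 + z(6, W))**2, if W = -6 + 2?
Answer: 1521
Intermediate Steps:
W = -4
z(Z, w) = -14*w - 7*Z (z(Z, w) = -7*((Z + w) + w) = -7*(Z + 2*w) = -14*w - 7*Z)
(25 + z(6, W))**2 = (25 + (-14*(-4) - 7*6))**2 = (25 + (56 - 42))**2 = (25 + 14)**2 = 39**2 = 1521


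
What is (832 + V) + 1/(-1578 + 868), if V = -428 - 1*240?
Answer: 116439/710 ≈ 164.00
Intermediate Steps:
V = -668 (V = -428 - 240 = -668)
(832 + V) + 1/(-1578 + 868) = (832 - 668) + 1/(-1578 + 868) = 164 + 1/(-710) = 164 - 1/710 = 116439/710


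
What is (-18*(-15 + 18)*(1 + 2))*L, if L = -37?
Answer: 5994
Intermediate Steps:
(-18*(-15 + 18)*(1 + 2))*L = -18*(-15 + 18)*(1 + 2)*(-37) = -54*3*(-37) = -18*9*(-37) = -162*(-37) = 5994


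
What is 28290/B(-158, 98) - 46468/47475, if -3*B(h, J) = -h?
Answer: -2018272597/3750525 ≈ -538.13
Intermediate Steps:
B(h, J) = h/3 (B(h, J) = -(-1)*h/3 = h/3)
28290/B(-158, 98) - 46468/47475 = 28290/(((⅓)*(-158))) - 46468/47475 = 28290/(-158/3) - 46468*1/47475 = 28290*(-3/158) - 46468/47475 = -42435/79 - 46468/47475 = -2018272597/3750525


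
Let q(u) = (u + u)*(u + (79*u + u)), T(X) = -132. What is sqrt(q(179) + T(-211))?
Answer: sqrt(5190510) ≈ 2278.3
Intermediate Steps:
q(u) = 162*u**2 (q(u) = (2*u)*(u + 80*u) = (2*u)*(81*u) = 162*u**2)
sqrt(q(179) + T(-211)) = sqrt(162*179**2 - 132) = sqrt(162*32041 - 132) = sqrt(5190642 - 132) = sqrt(5190510)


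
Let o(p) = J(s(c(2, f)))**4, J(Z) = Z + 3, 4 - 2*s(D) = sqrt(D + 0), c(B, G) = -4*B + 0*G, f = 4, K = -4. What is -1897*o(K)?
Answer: -624113 + 872620*I*sqrt(2) ≈ -6.2411e+5 + 1.2341e+6*I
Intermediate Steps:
c(B, G) = -4*B (c(B, G) = -4*B + 0 = -4*B)
s(D) = 2 - sqrt(D)/2 (s(D) = 2 - sqrt(D + 0)/2 = 2 - sqrt(D)/2)
J(Z) = 3 + Z
o(p) = (5 - I*sqrt(2))**4 (o(p) = (3 + (2 - 2*I*sqrt(2)/2))**4 = (3 + (2 - I*sqrt(2)))**4 = (5 - I*sqrt(2))**4)
-1897*o(K) = -1897*(5 - I*sqrt(2))**4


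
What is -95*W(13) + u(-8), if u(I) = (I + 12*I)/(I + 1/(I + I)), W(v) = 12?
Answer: -145396/129 ≈ -1127.1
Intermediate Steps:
u(I) = 13*I/(I + 1/(2*I)) (u(I) = (13*I)/(I + 1/(2*I)) = 13*I/(I + 1/(2*I)))
-95*W(13) + u(-8) = -95*12 + 26*(-8)**2/(1 + 2*(-8)**2) = -1140 + 26*64/(1 + 2*64) = -1140 + 26*64/(1 + 128) = -1140 + 26*64/129 = -1140 + 26*64*(1/129) = -1140 + 1664/129 = -145396/129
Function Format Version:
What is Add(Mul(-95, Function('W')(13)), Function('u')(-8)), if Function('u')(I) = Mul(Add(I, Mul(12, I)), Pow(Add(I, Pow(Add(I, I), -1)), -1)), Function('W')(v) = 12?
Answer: Rational(-145396, 129) ≈ -1127.1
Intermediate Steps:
Function('u')(I) = Mul(13, I, Pow(Add(I, Mul(Rational(1, 2), Pow(I, -1))), -1)) (Function('u')(I) = Mul(Mul(13, I), Pow(Add(I, Pow(Mul(2, I), -1)), -1)) = Mul(Mul(13, I), Pow(Add(I, Mul(Rational(1, 2), Pow(I, -1))), -1)) = Mul(13, I, Pow(Add(I, Mul(Rational(1, 2), Pow(I, -1))), -1)))
Add(Mul(-95, Function('W')(13)), Function('u')(-8)) = Add(Mul(-95, 12), Mul(26, Pow(-8, 2), Pow(Add(1, Mul(2, Pow(-8, 2))), -1))) = Add(-1140, Mul(26, 64, Pow(Add(1, Mul(2, 64)), -1))) = Add(-1140, Mul(26, 64, Pow(Add(1, 128), -1))) = Add(-1140, Mul(26, 64, Pow(129, -1))) = Add(-1140, Mul(26, 64, Rational(1, 129))) = Add(-1140, Rational(1664, 129)) = Rational(-145396, 129)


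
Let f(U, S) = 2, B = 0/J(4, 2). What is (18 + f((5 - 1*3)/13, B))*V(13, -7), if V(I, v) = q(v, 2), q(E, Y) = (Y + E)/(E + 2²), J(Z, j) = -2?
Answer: 100/3 ≈ 33.333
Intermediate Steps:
q(E, Y) = (E + Y)/(4 + E) (q(E, Y) = (E + Y)/(E + 4) = (E + Y)/(4 + E))
B = 0 (B = 0/(-2) = 0*(-½) = 0)
V(I, v) = (2 + v)/(4 + v) (V(I, v) = (v + 2)/(4 + v) = (2 + v)/(4 + v))
(18 + f((5 - 1*3)/13, B))*V(13, -7) = (18 + 2)*((2 - 7)/(4 - 7)) = 20*(-5/(-3)) = 20*(-⅓*(-5)) = 20*(5/3) = 100/3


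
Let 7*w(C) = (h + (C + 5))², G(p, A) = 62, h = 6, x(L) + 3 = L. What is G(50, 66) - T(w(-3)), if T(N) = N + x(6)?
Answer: 349/7 ≈ 49.857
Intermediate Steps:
x(L) = -3 + L
w(C) = (11 + C)²/7 (w(C) = (6 + (C + 5))²/7 = (6 + (5 + C))²/7 = (11 + C)²/7)
T(N) = 3 + N (T(N) = N + (-3 + 6) = N + 3 = 3 + N)
G(50, 66) - T(w(-3)) = 62 - (3 + (11 - 3)²/7) = 62 - (3 + (⅐)*8²) = 62 - (3 + (⅐)*64) = 62 - (3 + 64/7) = 62 - 1*85/7 = 62 - 85/7 = 349/7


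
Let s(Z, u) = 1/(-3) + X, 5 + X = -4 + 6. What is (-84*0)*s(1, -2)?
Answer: 0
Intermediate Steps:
X = -3 (X = -5 + (-4 + 6) = -5 + 2 = -3)
s(Z, u) = -10/3 (s(Z, u) = 1/(-3) - 3 = -⅓ - 3 = -10/3)
(-84*0)*s(1, -2) = -84*0*(-10/3) = 0*(-10/3) = 0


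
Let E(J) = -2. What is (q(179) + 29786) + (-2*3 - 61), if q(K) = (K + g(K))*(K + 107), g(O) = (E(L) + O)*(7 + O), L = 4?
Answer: 9496605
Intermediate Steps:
g(O) = (-2 + O)*(7 + O)
q(K) = (107 + K)*(-14 + K² + 6*K) (q(K) = (K + (-14 + K² + 5*K))*(K + 107) = (-14 + K² + 6*K)*(107 + K) = (107 + K)*(-14 + K² + 6*K))
(q(179) + 29786) + (-2*3 - 61) = ((-1498 + 179³ + 113*179² + 628*179) + 29786) + (-2*3 - 61) = ((-1498 + 5735339 + 113*32041 + 112412) + 29786) + (-6 - 61) = ((-1498 + 5735339 + 3620633 + 112412) + 29786) - 67 = (9466886 + 29786) - 67 = 9496672 - 67 = 9496605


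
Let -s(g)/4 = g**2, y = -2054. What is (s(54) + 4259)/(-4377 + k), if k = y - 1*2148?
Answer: 7405/8579 ≈ 0.86315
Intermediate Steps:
s(g) = -4*g**2
k = -4202 (k = -2054 - 1*2148 = -2054 - 2148 = -4202)
(s(54) + 4259)/(-4377 + k) = (-4*54**2 + 4259)/(-4377 - 4202) = (-4*2916 + 4259)/(-8579) = (-11664 + 4259)*(-1/8579) = -7405*(-1/8579) = 7405/8579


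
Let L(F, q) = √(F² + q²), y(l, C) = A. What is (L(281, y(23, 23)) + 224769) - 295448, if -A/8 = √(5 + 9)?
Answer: -70679 + 3*√8873 ≈ -70396.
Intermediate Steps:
A = -8*√14 (A = -8*√(5 + 9) = -8*√14 ≈ -29.933)
y(l, C) = -8*√14
(L(281, y(23, 23)) + 224769) - 295448 = (√(281² + (-8*√14)²) + 224769) - 295448 = (√(78961 + 896) + 224769) - 295448 = (√79857 + 224769) - 295448 = (3*√8873 + 224769) - 295448 = (224769 + 3*√8873) - 295448 = -70679 + 3*√8873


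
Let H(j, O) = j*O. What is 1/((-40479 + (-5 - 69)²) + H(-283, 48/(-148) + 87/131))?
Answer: -4847/170125642 ≈ -2.8491e-5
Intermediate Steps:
H(j, O) = O*j
1/((-40479 + (-5 - 69)²) + H(-283, 48/(-148) + 87/131)) = 1/((-40479 + (-5 - 69)²) + (48/(-148) + 87/131)*(-283)) = 1/((-40479 + (-74)²) + (48*(-1/148) + 87*(1/131))*(-283)) = 1/((-40479 + 5476) + (-12/37 + 87/131)*(-283)) = 1/(-35003 + (1647/4847)*(-283)) = 1/(-35003 - 466101/4847) = 1/(-170125642/4847) = -4847/170125642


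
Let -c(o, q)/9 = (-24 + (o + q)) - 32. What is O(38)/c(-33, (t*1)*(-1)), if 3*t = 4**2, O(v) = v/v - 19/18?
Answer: -1/15282 ≈ -6.5436e-5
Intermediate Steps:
O(v) = -1/18 (O(v) = 1 - 19*1/18 = 1 - 19/18 = -1/18)
t = 16/3 (t = (1/3)*4**2 = (1/3)*16 = 16/3 ≈ 5.3333)
c(o, q) = 504 - 9*o - 9*q (c(o, q) = -9*((-24 + (o + q)) - 32) = -9*((-24 + o + q) - 32) = -9*(-56 + o + q) = 504 - 9*o - 9*q)
O(38)/c(-33, (t*1)*(-1)) = -1/(18*(504 - 9*(-33) - 9*(16/3)*1*(-1))) = -1/(18*(504 + 297 - 48*(-1))) = -1/(18*(504 + 297 - 9*(-16/3))) = -1/(18*(504 + 297 + 48)) = -1/18/849 = -1/18*1/849 = -1/15282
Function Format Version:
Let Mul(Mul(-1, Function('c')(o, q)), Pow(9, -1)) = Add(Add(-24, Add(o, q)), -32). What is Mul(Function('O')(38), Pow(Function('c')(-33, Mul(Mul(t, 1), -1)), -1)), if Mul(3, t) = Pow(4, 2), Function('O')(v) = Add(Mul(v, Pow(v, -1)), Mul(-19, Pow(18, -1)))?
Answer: Rational(-1, 15282) ≈ -6.5436e-5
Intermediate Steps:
Function('O')(v) = Rational(-1, 18) (Function('O')(v) = Add(1, Mul(-19, Rational(1, 18))) = Add(1, Rational(-19, 18)) = Rational(-1, 18))
t = Rational(16, 3) (t = Mul(Rational(1, 3), Pow(4, 2)) = Mul(Rational(1, 3), 16) = Rational(16, 3) ≈ 5.3333)
Function('c')(o, q) = Add(504, Mul(-9, o), Mul(-9, q)) (Function('c')(o, q) = Mul(-9, Add(Add(-24, Add(o, q)), -32)) = Mul(-9, Add(Add(-24, o, q), -32)) = Mul(-9, Add(-56, o, q)) = Add(504, Mul(-9, o), Mul(-9, q)))
Mul(Function('O')(38), Pow(Function('c')(-33, Mul(Mul(t, 1), -1)), -1)) = Mul(Rational(-1, 18), Pow(Add(504, Mul(-9, -33), Mul(-9, Mul(Mul(Rational(16, 3), 1), -1))), -1)) = Mul(Rational(-1, 18), Pow(Add(504, 297, Mul(-9, Mul(Rational(16, 3), -1))), -1)) = Mul(Rational(-1, 18), Pow(Add(504, 297, Mul(-9, Rational(-16, 3))), -1)) = Mul(Rational(-1, 18), Pow(Add(504, 297, 48), -1)) = Mul(Rational(-1, 18), Pow(849, -1)) = Mul(Rational(-1, 18), Rational(1, 849)) = Rational(-1, 15282)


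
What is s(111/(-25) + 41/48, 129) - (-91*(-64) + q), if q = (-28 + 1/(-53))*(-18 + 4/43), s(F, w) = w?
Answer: -14122355/2279 ≈ -6196.7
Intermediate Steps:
q = 1143450/2279 (q = (-28 - 1/53)*(-18 + 4*(1/43)) = -1485*(-18 + 4/43)/53 = -1485/53*(-770/43) = 1143450/2279 ≈ 501.73)
s(111/(-25) + 41/48, 129) - (-91*(-64) + q) = 129 - (-91*(-64) + 1143450/2279) = 129 - (5824 + 1143450/2279) = 129 - 1*14416346/2279 = 129 - 14416346/2279 = -14122355/2279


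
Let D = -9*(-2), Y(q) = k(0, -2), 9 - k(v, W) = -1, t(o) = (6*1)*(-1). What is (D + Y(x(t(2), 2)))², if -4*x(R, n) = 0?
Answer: 784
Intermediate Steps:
t(o) = -6 (t(o) = 6*(-1) = -6)
x(R, n) = 0 (x(R, n) = -¼*0 = 0)
k(v, W) = 10 (k(v, W) = 9 - 1*(-1) = 9 + 1 = 10)
Y(q) = 10
D = 18
(D + Y(x(t(2), 2)))² = (18 + 10)² = 28² = 784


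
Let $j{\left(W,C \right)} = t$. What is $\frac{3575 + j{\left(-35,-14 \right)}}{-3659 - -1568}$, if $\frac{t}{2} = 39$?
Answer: $- \frac{3653}{2091} \approx -1.747$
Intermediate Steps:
$t = 78$ ($t = 2 \cdot 39 = 78$)
$j{\left(W,C \right)} = 78$
$\frac{3575 + j{\left(-35,-14 \right)}}{-3659 - -1568} = \frac{3575 + 78}{-3659 - -1568} = \frac{3653}{-3659 + 1568} = \frac{3653}{-2091} = 3653 \left(- \frac{1}{2091}\right) = - \frac{3653}{2091}$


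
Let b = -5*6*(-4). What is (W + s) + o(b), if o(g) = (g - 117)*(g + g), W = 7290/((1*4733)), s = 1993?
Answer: 12847919/4733 ≈ 2714.5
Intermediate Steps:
b = 120 (b = -30*(-4) = 120)
W = 7290/4733 ≈ 1.5402
o(g) = 2*g*(-117 + g) (o(g) = (-117 + g)*(2*g) = 2*g*(-117 + g))
(W + s) + o(b) = (7290/4733 + 1993) + 2*120*(-117 + 120) = 9440159/4733 + 2*120*3 = 9440159/4733 + 720 = 12847919/4733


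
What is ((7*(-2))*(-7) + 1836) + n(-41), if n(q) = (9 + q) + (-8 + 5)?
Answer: 1899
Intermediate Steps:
n(q) = 6 + q (n(q) = (9 + q) - 3 = 6 + q)
((7*(-2))*(-7) + 1836) + n(-41) = ((7*(-2))*(-7) + 1836) + (6 - 41) = (-14*(-7) + 1836) - 35 = (98 + 1836) - 35 = 1934 - 35 = 1899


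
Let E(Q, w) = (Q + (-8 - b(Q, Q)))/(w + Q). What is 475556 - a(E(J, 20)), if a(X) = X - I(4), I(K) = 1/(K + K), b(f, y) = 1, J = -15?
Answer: 19022437/40 ≈ 4.7556e+5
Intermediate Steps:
I(K) = 1/(2*K)
E(Q, w) = (-9 + Q)/(Q + w) (E(Q, w) = (Q + (-8 - 1*1))/(w + Q) = (Q + (-8 - 1))/(Q + w) = (Q - 9)/(Q + w) = (-9 + Q)/(Q + w))
a(X) = -⅛ + X (a(X) = X - 1/(2*4) = X - 1*⅛ = X - ⅛ = -⅛ + X)
475556 - a(E(J, 20)) = 475556 - (-⅛ + (-9 - 15)/(-15 + 20)) = 475556 - (-⅛ - 24/5) = 475556 - 1*(-197/40) = 475556 + 197/40 = 19022437/40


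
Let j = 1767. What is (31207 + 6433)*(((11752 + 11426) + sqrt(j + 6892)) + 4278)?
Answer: 1033443840 + 37640*sqrt(8659) ≈ 1.0369e+9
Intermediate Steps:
(31207 + 6433)*(((11752 + 11426) + sqrt(j + 6892)) + 4278) = (31207 + 6433)*(((11752 + 11426) + sqrt(1767 + 6892)) + 4278) = 37640*((23178 + sqrt(8659)) + 4278) = 37640*(27456 + sqrt(8659)) = 1033443840 + 37640*sqrt(8659)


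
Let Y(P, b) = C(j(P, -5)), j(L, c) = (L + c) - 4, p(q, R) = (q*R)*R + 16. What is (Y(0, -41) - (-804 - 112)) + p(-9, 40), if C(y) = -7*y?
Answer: -13405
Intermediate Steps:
p(q, R) = 16 + q*R² (p(q, R) = (R*q)*R + 16 = q*R² + 16 = 16 + q*R²)
j(L, c) = -4 + L + c
Y(P, b) = 63 - 7*P (Y(P, b) = -7*(-4 + P - 5) = -7*(-9 + P) = 63 - 7*P)
(Y(0, -41) - (-804 - 112)) + p(-9, 40) = ((63 - 7*0) - (-804 - 112)) + (16 - 9*40²) = ((63 + 0) - 1*(-916)) + (16 - 9*1600) = (63 + 916) + (16 - 14400) = 979 - 14384 = -13405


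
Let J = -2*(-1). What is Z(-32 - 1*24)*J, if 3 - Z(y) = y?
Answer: 118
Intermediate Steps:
J = 2
Z(y) = 3 - y
Z(-32 - 1*24)*J = (3 - (-32 - 1*24))*2 = (3 - (-32 - 24))*2 = (3 - 1*(-56))*2 = (3 + 56)*2 = 59*2 = 118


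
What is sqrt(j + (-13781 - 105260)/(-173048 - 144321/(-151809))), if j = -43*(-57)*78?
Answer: sqrt(14659542030613876001337433)/8756699837 ≈ 437.24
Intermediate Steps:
j = 191178 (j = 2451*78 = 191178)
sqrt(j + (-13781 - 105260)/(-173048 - 144321/(-151809))) = sqrt(191178 + (-13781 - 105260)/(-173048 - 144321/(-151809))) = sqrt(191178 - 119041/(-173048 - 144321*(-1/151809))) = sqrt(191178 - 119041/(-173048 + 48107/50603)) = sqrt(191178 - 119041/(-8756699837/50603)) = sqrt(191178 - 119041*(-50603/8756699837)) = sqrt(191178 + 6023831723/8756699837) = sqrt(1674094385269709/8756699837) = sqrt(14659542030613876001337433)/8756699837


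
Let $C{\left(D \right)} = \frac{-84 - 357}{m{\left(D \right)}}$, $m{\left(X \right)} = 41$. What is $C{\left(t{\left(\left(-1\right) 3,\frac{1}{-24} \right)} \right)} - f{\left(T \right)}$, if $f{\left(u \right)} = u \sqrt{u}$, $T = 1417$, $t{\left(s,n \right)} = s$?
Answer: $- \frac{441}{41} - 1417 \sqrt{1417} \approx -53351.0$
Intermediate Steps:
$f{\left(u \right)} = u^{\frac{3}{2}}$
$C{\left(D \right)} = - \frac{441}{41}$ ($C{\left(D \right)} = \frac{-84 - 357}{41} = \left(-84 - 357\right) \frac{1}{41} = \left(-441\right) \frac{1}{41} = - \frac{441}{41}$)
$C{\left(t{\left(\left(-1\right) 3,\frac{1}{-24} \right)} \right)} - f{\left(T \right)} = - \frac{441}{41} - 1417^{\frac{3}{2}} = - \frac{441}{41} - 1417 \sqrt{1417}$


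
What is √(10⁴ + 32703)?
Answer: √42703 ≈ 206.65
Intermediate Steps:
√(10⁴ + 32703) = √(10000 + 32703) = √42703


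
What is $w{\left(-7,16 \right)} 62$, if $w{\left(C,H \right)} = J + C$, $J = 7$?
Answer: $0$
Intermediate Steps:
$w{\left(C,H \right)} = 7 + C$
$w{\left(-7,16 \right)} 62 = \left(7 - 7\right) 62 = 0 \cdot 62 = 0$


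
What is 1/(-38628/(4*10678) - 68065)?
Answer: -10678/726807727 ≈ -1.4692e-5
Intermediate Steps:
1/(-38628/(4*10678) - 68065) = 1/(-38628/42712 - 68065) = 1/(-38628*1/42712 - 68065) = 1/(-9657/10678 - 68065) = 1/(-726807727/10678) = -10678/726807727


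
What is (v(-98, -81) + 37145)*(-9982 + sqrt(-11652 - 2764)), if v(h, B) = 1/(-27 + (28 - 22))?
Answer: -1112342744/3 + 3120176*I*sqrt(901)/21 ≈ -3.7078e+8 + 4.4599e+6*I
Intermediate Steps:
v(h, B) = -1/21 (v(h, B) = 1/(-27 + 6) = 1/(-21) = -1/21)
(v(-98, -81) + 37145)*(-9982 + sqrt(-11652 - 2764)) = (-1/21 + 37145)*(-9982 + sqrt(-11652 - 2764)) = 780044*(-9982 + sqrt(-14416))/21 = 780044*(-9982 + 4*I*sqrt(901))/21 = -1112342744/3 + 3120176*I*sqrt(901)/21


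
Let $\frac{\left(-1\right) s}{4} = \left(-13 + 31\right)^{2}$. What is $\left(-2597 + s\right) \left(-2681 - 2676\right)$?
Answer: $20854801$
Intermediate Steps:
$s = -1296$ ($s = - 4 \left(-13 + 31\right)^{2} = - 4 \cdot 18^{2} = \left(-4\right) 324 = -1296$)
$\left(-2597 + s\right) \left(-2681 - 2676\right) = \left(-2597 - 1296\right) \left(-2681 - 2676\right) = \left(-3893\right) \left(-5357\right) = 20854801$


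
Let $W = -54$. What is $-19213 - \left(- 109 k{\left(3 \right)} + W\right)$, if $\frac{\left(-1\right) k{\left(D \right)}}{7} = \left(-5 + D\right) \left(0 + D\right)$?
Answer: $-14581$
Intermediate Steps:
$k{\left(D \right)} = - 7 D \left(-5 + D\right)$ ($k{\left(D \right)} = - 7 \left(-5 + D\right) \left(0 + D\right) = - 7 \left(-5 + D\right) D = - 7 D \left(-5 + D\right)$)
$-19213 - \left(- 109 k{\left(3 \right)} + W\right) = -19213 - \left(- 109 \cdot 7 \cdot 3 \left(5 - 3\right) - 54\right) = -19213 - \left(- 109 \cdot 7 \cdot 3 \cdot 2 - 54\right) = -19213 - \left(\left(-109\right) 42 - 54\right) = -19213 - \left(-4578 - 54\right) = -19213 - -4632 = -19213 + 4632 = -14581$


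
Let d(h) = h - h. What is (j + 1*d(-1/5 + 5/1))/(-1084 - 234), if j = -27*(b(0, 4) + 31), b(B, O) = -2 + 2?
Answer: 837/1318 ≈ 0.63505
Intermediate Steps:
b(B, O) = 0
d(h) = 0
j = -837 (j = -27*(0 + 31) = -27*31 = -837)
(j + 1*d(-1/5 + 5/1))/(-1084 - 234) = (-837 + 1*0)/(-1084 - 234) = (-837 + 0)/(-1318) = -837*(-1/1318) = 837/1318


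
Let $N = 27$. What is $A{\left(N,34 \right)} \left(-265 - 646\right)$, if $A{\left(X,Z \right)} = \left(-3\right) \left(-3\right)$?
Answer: $-8199$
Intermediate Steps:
$A{\left(X,Z \right)} = 9$
$A{\left(N,34 \right)} \left(-265 - 646\right) = 9 \left(-265 - 646\right) = 9 \left(-911\right) = -8199$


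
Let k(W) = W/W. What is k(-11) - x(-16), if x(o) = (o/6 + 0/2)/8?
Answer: 4/3 ≈ 1.3333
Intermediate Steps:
k(W) = 1
x(o) = o/48 (x(o) = (o*(1/6) + 0*(1/2))*(1/8) = (o/6 + 0)*(1/8) = (o/6)*(1/8) = o/48)
k(-11) - x(-16) = 1 - (-16)/48 = 1 - 1*(-1/3) = 1 + 1/3 = 4/3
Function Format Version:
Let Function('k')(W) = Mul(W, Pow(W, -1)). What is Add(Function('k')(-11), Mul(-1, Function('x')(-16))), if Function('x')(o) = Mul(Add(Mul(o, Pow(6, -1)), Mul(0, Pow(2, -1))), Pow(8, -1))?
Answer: Rational(4, 3) ≈ 1.3333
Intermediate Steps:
Function('k')(W) = 1
Function('x')(o) = Mul(Rational(1, 48), o) (Function('x')(o) = Mul(Add(Mul(o, Rational(1, 6)), Mul(0, Rational(1, 2))), Rational(1, 8)) = Mul(Add(Mul(Rational(1, 6), o), 0), Rational(1, 8)) = Mul(Mul(Rational(1, 6), o), Rational(1, 8)) = Mul(Rational(1, 48), o))
Add(Function('k')(-11), Mul(-1, Function('x')(-16))) = Add(1, Mul(-1, Mul(Rational(1, 48), -16))) = Add(1, Mul(-1, Rational(-1, 3))) = Add(1, Rational(1, 3)) = Rational(4, 3)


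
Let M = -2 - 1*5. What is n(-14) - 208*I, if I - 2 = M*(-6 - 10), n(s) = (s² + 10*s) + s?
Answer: -23670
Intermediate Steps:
M = -7 (M = -2 - 5 = -7)
n(s) = s² + 11*s
I = 114 (I = 2 - 7*(-6 - 10) = 2 - 7*(-16) = 2 + 112 = 114)
n(-14) - 208*I = -14*(11 - 14) - 208*114 = -14*(-3) - 23712 = 42 - 23712 = -23670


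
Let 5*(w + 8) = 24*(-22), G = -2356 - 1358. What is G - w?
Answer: -18002/5 ≈ -3600.4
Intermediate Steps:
G = -3714
w = -568/5 (w = -8 + (24*(-22))/5 = -8 + (⅕)*(-528) = -8 - 528/5 = -568/5 ≈ -113.60)
G - w = -3714 - 1*(-568/5) = -3714 + 568/5 = -18002/5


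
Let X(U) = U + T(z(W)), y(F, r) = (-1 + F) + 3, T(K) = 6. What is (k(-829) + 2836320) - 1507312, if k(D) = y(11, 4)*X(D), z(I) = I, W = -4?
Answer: 1318309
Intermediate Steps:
y(F, r) = 2 + F
X(U) = 6 + U (X(U) = U + 6 = 6 + U)
k(D) = 78 + 13*D (k(D) = (2 + 11)*(6 + D) = 13*(6 + D) = 78 + 13*D)
(k(-829) + 2836320) - 1507312 = ((78 + 13*(-829)) + 2836320) - 1507312 = ((78 - 10777) + 2836320) - 1507312 = (-10699 + 2836320) - 1507312 = 2825621 - 1507312 = 1318309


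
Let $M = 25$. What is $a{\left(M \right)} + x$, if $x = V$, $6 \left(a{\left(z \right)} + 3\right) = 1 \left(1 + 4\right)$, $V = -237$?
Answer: $- \frac{1435}{6} \approx -239.17$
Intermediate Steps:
$a{\left(z \right)} = - \frac{13}{6}$ ($a{\left(z \right)} = -3 + \frac{1 \left(1 + 4\right)}{6} = -3 + \frac{1 \cdot 5}{6} = -3 + \frac{1}{6} \cdot 5 = -3 + \frac{5}{6} = - \frac{13}{6}$)
$x = -237$
$a{\left(M \right)} + x = - \frac{13}{6} - 237 = - \frac{1435}{6}$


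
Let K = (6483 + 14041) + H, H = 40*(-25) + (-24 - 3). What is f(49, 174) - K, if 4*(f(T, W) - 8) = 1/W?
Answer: -13564343/696 ≈ -19489.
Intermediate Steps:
H = -1027 (H = -1000 - 27 = -1027)
K = 19497 (K = (6483 + 14041) - 1027 = 20524 - 1027 = 19497)
f(T, W) = 8 + 1/(4*W)
f(49, 174) - K = (8 + (1/4)/174) - 1*19497 = (8 + (1/4)*(1/174)) - 19497 = (8 + 1/696) - 19497 = 5569/696 - 19497 = -13564343/696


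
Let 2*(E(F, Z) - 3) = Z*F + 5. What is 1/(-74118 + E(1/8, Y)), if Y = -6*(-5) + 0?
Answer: -8/592885 ≈ -1.3493e-5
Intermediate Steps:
Y = 30 (Y = 30 + 0 = 30)
E(F, Z) = 11/2 + F*Z/2 (E(F, Z) = 3 + (Z*F + 5)/2 = 3 + (F*Z + 5)/2 = 3 + (5 + F*Z)/2 = 3 + (5/2 + F*Z/2) = 11/2 + F*Z/2)
1/(-74118 + E(1/8, Y)) = 1/(-74118 + (11/2 + (½)*30/8)) = 1/(-74118 + (11/2 + (½)*(⅛)*30)) = 1/(-74118 + (11/2 + 15/8)) = 1/(-74118 + 59/8) = 1/(-592885/8) = -8/592885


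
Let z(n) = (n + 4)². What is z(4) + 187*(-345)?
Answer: -64451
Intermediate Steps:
z(n) = (4 + n)²
z(4) + 187*(-345) = (4 + 4)² + 187*(-345) = 8² - 64515 = 64 - 64515 = -64451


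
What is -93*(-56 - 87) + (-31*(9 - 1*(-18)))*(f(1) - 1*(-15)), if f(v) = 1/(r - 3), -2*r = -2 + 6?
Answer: 4557/5 ≈ 911.40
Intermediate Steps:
r = -2 (r = -(-2 + 6)/2 = -½*4 = -2)
f(v) = -⅕ (f(v) = 1/(-2 - 3) = 1/(-5) = -⅕)
-93*(-56 - 87) + (-31*(9 - 1*(-18)))*(f(1) - 1*(-15)) = -93*(-56 - 87) + (-31*(9 - 1*(-18)))*(-⅕ - 1*(-15)) = -93*(-143) + (-31*(9 + 18))*(-⅕ + 15) = 13299 - 31*27*(74/5) = 13299 - 837*74/5 = 13299 - 61938/5 = 4557/5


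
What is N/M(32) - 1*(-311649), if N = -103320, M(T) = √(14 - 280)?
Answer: 311649 + 7380*I*√266/19 ≈ 3.1165e+5 + 6335.0*I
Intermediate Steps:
M(T) = I*√266 (M(T) = √(-266) = I*√266)
N/M(32) - 1*(-311649) = -103320*(-I*√266/266) - 1*(-311649) = -(-7380)*I*√266/19 + 311649 = 7380*I*√266/19 + 311649 = 311649 + 7380*I*√266/19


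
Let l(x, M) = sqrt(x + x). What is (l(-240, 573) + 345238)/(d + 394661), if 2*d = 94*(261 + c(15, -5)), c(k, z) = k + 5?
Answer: 172619/203934 + I*sqrt(30)/101967 ≈ 0.84645 + 5.3716e-5*I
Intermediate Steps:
c(k, z) = 5 + k
l(x, M) = sqrt(2)*sqrt(x) (l(x, M) = sqrt(2*x) = sqrt(2)*sqrt(x))
d = 13207 (d = (94*(261 + (5 + 15)))/2 = (94*(261 + 20))/2 = (94*281)/2 = (1/2)*26414 = 13207)
(l(-240, 573) + 345238)/(d + 394661) = (sqrt(2)*sqrt(-240) + 345238)/(13207 + 394661) = (sqrt(2)*(4*I*sqrt(15)) + 345238)/407868 = (4*I*sqrt(30) + 345238)*(1/407868) = (345238 + 4*I*sqrt(30))*(1/407868) = 172619/203934 + I*sqrt(30)/101967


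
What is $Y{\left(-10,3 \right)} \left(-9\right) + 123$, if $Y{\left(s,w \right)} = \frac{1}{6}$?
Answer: $\frac{243}{2} \approx 121.5$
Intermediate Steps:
$Y{\left(s,w \right)} = \frac{1}{6}$
$Y{\left(-10,3 \right)} \left(-9\right) + 123 = \frac{1}{6} \left(-9\right) + 123 = - \frac{3}{2} + 123 = \frac{243}{2}$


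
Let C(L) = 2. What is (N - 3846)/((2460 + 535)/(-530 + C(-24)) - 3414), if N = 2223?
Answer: 856944/1805587 ≈ 0.47461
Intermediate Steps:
(N - 3846)/((2460 + 535)/(-530 + C(-24)) - 3414) = (2223 - 3846)/((2460 + 535)/(-530 + 2) - 3414) = -1623/(2995/(-528) - 3414) = -1623/(2995*(-1/528) - 3414) = -1623/(-2995/528 - 3414) = -1623/(-1805587/528) = -1623*(-528/1805587) = 856944/1805587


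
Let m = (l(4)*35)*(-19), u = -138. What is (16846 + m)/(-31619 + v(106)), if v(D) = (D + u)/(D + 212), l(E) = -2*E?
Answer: -3524394/5027437 ≈ -0.70103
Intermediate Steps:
m = 5320 (m = (-2*4*35)*(-19) = -8*35*(-19) = -280*(-19) = 5320)
v(D) = (-138 + D)/(212 + D) (v(D) = (D - 138)/(D + 212) = (-138 + D)/(212 + D))
(16846 + m)/(-31619 + v(106)) = (16846 + 5320)/(-31619 + (-138 + 106)/(212 + 106)) = 22166/(-31619 - 32/318) = 22166/(-31619 + (1/318)*(-32)) = 22166/(-31619 - 16/159) = 22166/(-5027437/159) = 22166*(-159/5027437) = -3524394/5027437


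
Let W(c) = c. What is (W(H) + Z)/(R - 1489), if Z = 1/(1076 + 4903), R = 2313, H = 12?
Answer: 71749/4926696 ≈ 0.014563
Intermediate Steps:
Z = 1/5979 ≈ 0.00016725
(W(H) + Z)/(R - 1489) = (12 + 1/5979)/(2313 - 1489) = (71749/5979)/824 = (71749/5979)*(1/824) = 71749/4926696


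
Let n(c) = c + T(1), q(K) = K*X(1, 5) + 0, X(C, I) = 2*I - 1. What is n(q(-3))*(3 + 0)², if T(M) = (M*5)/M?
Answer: -198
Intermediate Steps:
X(C, I) = -1 + 2*I
q(K) = 9*K (q(K) = K*(-1 + 2*5) + 0 = K*(-1 + 10) + 0 = K*9 + 0 = 9*K + 0 = 9*K)
T(M) = 5 (T(M) = (5*M)/M = 5)
n(c) = 5 + c (n(c) = c + 5 = 5 + c)
n(q(-3))*(3 + 0)² = (5 + 9*(-3))*(3 + 0)² = (5 - 27)*3² = -22*9 = -198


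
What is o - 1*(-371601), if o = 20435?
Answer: 392036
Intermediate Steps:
o - 1*(-371601) = 20435 - 1*(-371601) = 20435 + 371601 = 392036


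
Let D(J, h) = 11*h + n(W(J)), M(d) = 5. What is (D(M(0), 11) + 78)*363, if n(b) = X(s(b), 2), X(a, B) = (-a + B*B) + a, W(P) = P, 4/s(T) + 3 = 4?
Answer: 73689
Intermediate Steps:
s(T) = 4 (s(T) = 4/(-3 + 4) = 4/1 = 4*1 = 4)
X(a, B) = B² (X(a, B) = (-a + B²) + a = (B² - a) + a = B²)
n(b) = 4 (n(b) = 2² = 4)
D(J, h) = 4 + 11*h (D(J, h) = 11*h + 4 = 4 + 11*h)
(D(M(0), 11) + 78)*363 = ((4 + 11*11) + 78)*363 = ((4 + 121) + 78)*363 = (125 + 78)*363 = 203*363 = 73689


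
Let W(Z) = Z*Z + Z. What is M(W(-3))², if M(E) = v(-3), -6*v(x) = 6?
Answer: 1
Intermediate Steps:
W(Z) = Z + Z² (W(Z) = Z² + Z = Z + Z²)
v(x) = -1 (v(x) = -⅙*6 = -1)
M(E) = -1
M(W(-3))² = (-1)² = 1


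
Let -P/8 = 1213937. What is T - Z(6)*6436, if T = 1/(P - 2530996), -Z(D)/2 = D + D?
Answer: 1891024284287/12242492 ≈ 1.5446e+5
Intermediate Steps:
P = -9711496 (P = -8*1213937 = -9711496)
Z(D) = -4*D (Z(D) = -2*(D + D) = -4*D)
T = -1/12242492 (T = 1/(-9711496 - 2530996) = 1/(-12242492) = -1/12242492 ≈ -8.1683e-8)
T - Z(6)*6436 = -1/12242492 - (-4*6)*6436 = -1/12242492 - (-24)*6436 = -1/12242492 - 1*(-154464) = -1/12242492 + 154464 = 1891024284287/12242492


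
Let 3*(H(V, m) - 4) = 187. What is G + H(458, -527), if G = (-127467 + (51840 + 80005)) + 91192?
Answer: 286909/3 ≈ 95636.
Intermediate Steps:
H(V, m) = 199/3 (H(V, m) = 4 + (1/3)*187 = 4 + 187/3 = 199/3)
G = 95570 (G = (-127467 + 131845) + 91192 = 4378 + 91192 = 95570)
G + H(458, -527) = 95570 + 199/3 = 286909/3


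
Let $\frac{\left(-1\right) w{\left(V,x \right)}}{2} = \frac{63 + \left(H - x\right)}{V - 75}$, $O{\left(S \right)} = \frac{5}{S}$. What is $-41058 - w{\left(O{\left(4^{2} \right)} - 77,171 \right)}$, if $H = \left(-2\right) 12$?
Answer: $- \frac{33214514}{809} \approx -41056.0$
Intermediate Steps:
$H = -24$
$w{\left(V,x \right)} = - \frac{2 \left(39 - x\right)}{-75 + V}$ ($w{\left(V,x \right)} = - 2 \frac{63 - \left(24 + x\right)}{V - 75} = - 2 \frac{39 - x}{-75 + V} = - \frac{2 \left(39 - x\right)}{-75 + V}$)
$-41058 - w{\left(O{\left(4^{2} \right)} - 77,171 \right)} = -41058 - \frac{2 \left(-39 + 171\right)}{-75 - \left(77 - \frac{5}{4^{2}}\right)} = -41058 - 2 \frac{1}{-75 - \left(77 - \frac{5}{16}\right)} 132 = -41058 - 2 \frac{1}{-75 + \left(5 \cdot \frac{1}{16} - 77\right)} 132 = -41058 - 2 \frac{1}{-75 + \left(\frac{5}{16} - 77\right)} 132 = -41058 - 2 \frac{1}{-75 - \frac{1227}{16}} \cdot 132 = -41058 - 2 \frac{1}{- \frac{2427}{16}} \cdot 132 = -41058 - 2 \left(- \frac{16}{2427}\right) 132 = -41058 - - \frac{1408}{809} = -41058 + \frac{1408}{809} = - \frac{33214514}{809}$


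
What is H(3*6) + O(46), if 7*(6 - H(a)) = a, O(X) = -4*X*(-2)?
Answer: 2600/7 ≈ 371.43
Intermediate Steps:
O(X) = 8*X (O(X) = -(-8)*X = 8*X)
H(a) = 6 - a/7
H(3*6) + O(46) = (6 - 3*6/7) + 8*46 = (6 - 1/7*18) + 368 = (6 - 18/7) + 368 = 24/7 + 368 = 2600/7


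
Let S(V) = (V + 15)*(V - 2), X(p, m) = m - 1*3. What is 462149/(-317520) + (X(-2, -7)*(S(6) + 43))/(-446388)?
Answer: -17157876451/11811426480 ≈ -1.4527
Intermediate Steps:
X(p, m) = -3 + m (X(p, m) = m - 3 = -3 + m)
S(V) = (-2 + V)*(15 + V) (S(V) = (15 + V)*(-2 + V) = (-2 + V)*(15 + V))
462149/(-317520) + (X(-2, -7)*(S(6) + 43))/(-446388) = 462149/(-317520) + ((-3 - 7)*((-30 + 6**2 + 13*6) + 43))/(-446388) = 462149*(-1/317520) - 10*((-30 + 36 + 78) + 43)*(-1/446388) = -462149/317520 - 10*(84 + 43)*(-1/446388) = -462149/317520 - 10*127*(-1/446388) = -462149/317520 - 1270*(-1/446388) = -462149/317520 + 635/223194 = -17157876451/11811426480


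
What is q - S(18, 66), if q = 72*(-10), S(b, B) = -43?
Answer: -677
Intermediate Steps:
q = -720
q - S(18, 66) = -720 - 1*(-43) = -720 + 43 = -677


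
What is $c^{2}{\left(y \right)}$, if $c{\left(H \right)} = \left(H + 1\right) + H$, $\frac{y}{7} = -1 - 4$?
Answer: $4761$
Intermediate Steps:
$y = -35$ ($y = 7 \left(-1 - 4\right) = 7 \left(-5\right) = -35$)
$c{\left(H \right)} = 1 + 2 H$ ($c{\left(H \right)} = \left(1 + H\right) + H = 1 + 2 H$)
$c^{2}{\left(y \right)} = \left(1 + 2 \left(-35\right)\right)^{2} = \left(1 - 70\right)^{2} = \left(-69\right)^{2} = 4761$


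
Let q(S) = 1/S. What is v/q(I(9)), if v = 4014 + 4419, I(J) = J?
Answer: 75897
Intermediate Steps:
v = 8433
v/q(I(9)) = 8433/(1/9) = 8433/(⅑) = 8433*9 = 75897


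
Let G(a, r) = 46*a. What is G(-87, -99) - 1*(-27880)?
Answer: 23878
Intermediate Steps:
G(-87, -99) - 1*(-27880) = 46*(-87) - 1*(-27880) = -4002 + 27880 = 23878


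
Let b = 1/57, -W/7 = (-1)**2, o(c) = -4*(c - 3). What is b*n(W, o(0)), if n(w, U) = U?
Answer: 4/19 ≈ 0.21053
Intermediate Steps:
o(c) = 12 - 4*c (o(c) = -4*(-3 + c) = 12 - 4*c)
W = -7 (W = -7*(-1)**2 = -7*1 = -7)
b = 1/57 ≈ 0.017544
b*n(W, o(0)) = (12 - 4*0)/57 = (12 + 0)/57 = (1/57)*12 = 4/19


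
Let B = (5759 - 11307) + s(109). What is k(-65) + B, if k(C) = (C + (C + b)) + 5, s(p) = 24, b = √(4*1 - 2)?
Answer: -5649 + √2 ≈ -5647.6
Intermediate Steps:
b = √2 (b = √(4 - 2) = √2 ≈ 1.4142)
B = -5524 (B = (5759 - 11307) + 24 = -5548 + 24 = -5524)
k(C) = 5 + √2 + 2*C (k(C) = (C + (C + √2)) + 5 = (√2 + 2*C) + 5 = 5 + √2 + 2*C)
k(-65) + B = (5 + √2 + 2*(-65)) - 5524 = (5 + √2 - 130) - 5524 = (-125 + √2) - 5524 = -5649 + √2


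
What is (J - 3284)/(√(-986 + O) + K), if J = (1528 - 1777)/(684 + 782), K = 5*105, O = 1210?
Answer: -361094475/57676838 + 1375598*√14/28838419 ≈ -6.0822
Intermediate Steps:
K = 525
J = -249/1466 ≈ -0.16985
(J - 3284)/(√(-986 + O) + K) = (-249/1466 - 3284)/(√(-986 + 1210) + 525) = -4814593/(1466*(√224 + 525)) = -4814593/(1466*(4*√14 + 525)) = -4814593/(1466*(525 + 4*√14))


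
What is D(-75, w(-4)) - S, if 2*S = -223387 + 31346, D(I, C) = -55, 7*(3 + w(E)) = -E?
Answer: 191931/2 ≈ 95966.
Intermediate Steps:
w(E) = -3 - E/7 (w(E) = -3 + (-E)/7 = -3 - E/7)
S = -192041/2 (S = (-223387 + 31346)/2 = (1/2)*(-192041) = -192041/2 ≈ -96021.)
D(-75, w(-4)) - S = -55 - 1*(-192041/2) = -55 + 192041/2 = 191931/2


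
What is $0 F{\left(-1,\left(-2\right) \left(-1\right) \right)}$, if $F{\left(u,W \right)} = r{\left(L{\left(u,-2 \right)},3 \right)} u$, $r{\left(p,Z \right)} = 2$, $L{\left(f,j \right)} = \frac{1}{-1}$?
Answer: $0$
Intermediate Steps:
$L{\left(f,j \right)} = -1$
$F{\left(u,W \right)} = 2 u$
$0 F{\left(-1,\left(-2\right) \left(-1\right) \right)} = 0 \cdot 2 \left(-1\right) = 0 \left(-2\right) = 0$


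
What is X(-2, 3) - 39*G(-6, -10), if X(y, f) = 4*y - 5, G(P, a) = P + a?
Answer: 611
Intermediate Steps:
X(y, f) = -5 + 4*y
X(-2, 3) - 39*G(-6, -10) = (-5 + 4*(-2)) - 39*(-6 - 10) = (-5 - 8) - 39*(-16) = -13 + 624 = 611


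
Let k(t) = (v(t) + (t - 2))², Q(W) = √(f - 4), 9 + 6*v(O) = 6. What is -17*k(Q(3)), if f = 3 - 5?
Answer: -17/4 + 85*I*√6 ≈ -4.25 + 208.21*I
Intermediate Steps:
f = -2
v(O) = -½ (v(O) = -3/2 + (⅙)*6 = -3/2 + 1 = -½)
Q(W) = I*√6 (Q(W) = √(-2 - 4) = √(-6) = I*√6)
k(t) = (-5/2 + t)² (k(t) = (-½ + (t - 2))² = (-½ + (-2 + t))² = (-5/2 + t)²)
-17*k(Q(3)) = -17*(-5 + 2*(I*√6))²/4 = -17*(-5 + 2*I*√6)²/4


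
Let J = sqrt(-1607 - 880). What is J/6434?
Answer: I*sqrt(2487)/6434 ≈ 0.007751*I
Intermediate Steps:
J = I*sqrt(2487) (J = sqrt(-2487) = I*sqrt(2487) ≈ 49.87*I)
J/6434 = (I*sqrt(2487))/6434 = (I*sqrt(2487))*(1/6434) = I*sqrt(2487)/6434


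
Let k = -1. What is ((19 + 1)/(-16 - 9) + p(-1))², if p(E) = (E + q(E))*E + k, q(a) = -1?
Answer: 1/25 ≈ 0.040000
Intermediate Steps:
p(E) = -1 + E*(-1 + E) (p(E) = (E - 1)*E - 1 = (-1 + E)*E - 1 = E*(-1 + E) - 1 = -1 + E*(-1 + E))
((19 + 1)/(-16 - 9) + p(-1))² = ((19 + 1)/(-16 - 9) + (-1 + (-1)² - 1*(-1)))² = (20/(-25) + (-1 + 1 + 1))² = (20*(-1/25) + 1)² = (-⅘ + 1)² = (⅕)² = 1/25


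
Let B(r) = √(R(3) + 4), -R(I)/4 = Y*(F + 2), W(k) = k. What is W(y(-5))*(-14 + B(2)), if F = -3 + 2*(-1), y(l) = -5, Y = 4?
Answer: 70 - 10*√13 ≈ 33.944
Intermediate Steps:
F = -5 (F = -3 - 2 = -5)
R(I) = 48 (R(I) = -16*(-5 + 2) = -16*(-3) = -4*(-12) = 48)
B(r) = 2*√13 (B(r) = √(48 + 4) = √52 = 2*√13)
W(y(-5))*(-14 + B(2)) = -5*(-14 + 2*√13) = 70 - 10*√13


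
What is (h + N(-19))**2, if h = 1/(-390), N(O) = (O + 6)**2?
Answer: 4343996281/152100 ≈ 28560.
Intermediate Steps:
N(O) = (6 + O)**2
h = -1/390 ≈ -0.0025641
(h + N(-19))**2 = (-1/390 + (6 - 19)**2)**2 = (-1/390 + (-13)**2)**2 = (-1/390 + 169)**2 = (65909/390)**2 = 4343996281/152100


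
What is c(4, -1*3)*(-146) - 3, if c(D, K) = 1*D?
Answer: -587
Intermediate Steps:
c(D, K) = D
c(4, -1*3)*(-146) - 3 = 4*(-146) - 3 = -584 - 3 = -587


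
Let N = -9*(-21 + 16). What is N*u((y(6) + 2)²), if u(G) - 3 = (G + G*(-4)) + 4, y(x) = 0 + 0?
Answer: -225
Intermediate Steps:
y(x) = 0
u(G) = 7 - 3*G (u(G) = 3 + ((G + G*(-4)) + 4) = 3 + ((G - 4*G) + 4) = 3 + (-3*G + 4) = 3 + (4 - 3*G) = 7 - 3*G)
N = 45 (N = -9*(-5) = 45)
N*u((y(6) + 2)²) = 45*(7 - 3*(0 + 2)²) = 45*(7 - 3*2²) = 45*(7 - 3*4) = 45*(7 - 12) = 45*(-5) = -225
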